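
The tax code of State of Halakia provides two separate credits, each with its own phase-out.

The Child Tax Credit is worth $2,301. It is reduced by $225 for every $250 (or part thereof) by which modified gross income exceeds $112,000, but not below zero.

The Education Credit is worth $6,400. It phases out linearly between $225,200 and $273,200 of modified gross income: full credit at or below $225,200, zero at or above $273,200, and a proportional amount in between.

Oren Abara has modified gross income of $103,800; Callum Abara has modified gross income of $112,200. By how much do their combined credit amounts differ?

$225

Oren ($103,800): Child Tax Credit: $103,800 is at or below the $112,000 threshold, so the full $2,301 applies. Education Credit: $103,800 is at or below the $225,200 threshold, so the full $6,400 applies. total $2,301 + $6,400 = $8,701
Callum ($112,200): Child Tax Credit: income exceeds $112,000 by $200, which is 1 full-or-partial $250 increment; reduction = 1 × $225 = $225, leaving $2,076. Education Credit: $112,200 is at or below the $225,200 threshold, so the full $6,400 applies. total $2,076 + $6,400 = $8,476
Difference: |$8,701 − $8,476| = $225.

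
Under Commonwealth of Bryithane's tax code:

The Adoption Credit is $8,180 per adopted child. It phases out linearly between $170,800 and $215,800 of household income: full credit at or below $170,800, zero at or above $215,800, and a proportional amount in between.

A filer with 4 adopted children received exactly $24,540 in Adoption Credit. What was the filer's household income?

$182,050

Full credit = 4 × $8,180 = $32,720.
$24,540 is 24,540/32,720 of the full $32,720, so 8,180/32,720 of the $45,000 range has been used: income = $170,800 + $45,000 × 8,180/32,720 = $182,050.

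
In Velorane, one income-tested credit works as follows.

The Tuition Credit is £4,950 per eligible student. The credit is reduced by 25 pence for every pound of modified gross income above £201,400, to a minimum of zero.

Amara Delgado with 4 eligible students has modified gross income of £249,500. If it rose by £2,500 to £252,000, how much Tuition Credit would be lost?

£625

At £249,500 — base = 4 × £4,950 = £19,800. 25% of the £48,100 excess over £201,400 is £12,025; credit = £19,800 − £12,025 = £7,775.
At £252,000 — base = 4 × £4,950 = £19,800. 25% of the £50,600 excess over £201,400 is £12,650; credit = £19,800 − £12,650 = £7,150.
Lost: £7,775 − £7,150 = £625.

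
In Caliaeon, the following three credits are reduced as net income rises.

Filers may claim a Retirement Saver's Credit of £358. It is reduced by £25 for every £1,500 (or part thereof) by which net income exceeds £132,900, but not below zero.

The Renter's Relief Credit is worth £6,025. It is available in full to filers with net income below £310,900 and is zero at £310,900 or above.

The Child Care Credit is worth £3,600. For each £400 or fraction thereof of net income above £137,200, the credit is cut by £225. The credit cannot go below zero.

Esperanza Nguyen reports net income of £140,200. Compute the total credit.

Retirement Saver's Credit: income exceeds £132,900 by £7,300, which is 5 full-or-partial £1,500 increments; reduction = 5 × £25 = £125, leaving £233.
Renter's Relief Credit: £140,200 is below the £310,900 cutoff, so the full £6,025 applies.
Child Care Credit: income exceeds £137,200 by £3,000, which is 8 full-or-partial £400 increments; reduction = 8 × £225 = £1,800, leaving £1,800.
Total: £233 + £6,025 + £1,800 = £8,058.

£8,058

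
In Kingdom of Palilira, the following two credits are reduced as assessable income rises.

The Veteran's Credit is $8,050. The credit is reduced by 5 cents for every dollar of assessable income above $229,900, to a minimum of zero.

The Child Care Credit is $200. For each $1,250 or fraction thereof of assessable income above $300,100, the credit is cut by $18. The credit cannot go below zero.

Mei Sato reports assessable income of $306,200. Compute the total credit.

$4,345

Veteran's Credit: 5% of the $76,300 excess over $229,900 is $3,815; credit = $8,050 − $3,815 = $4,235.
Child Care Credit: income exceeds $300,100 by $6,100, which is 5 full-or-partial $1,250 increments; reduction = 5 × $18 = $90, leaving $110.
Total: $4,235 + $110 = $4,345.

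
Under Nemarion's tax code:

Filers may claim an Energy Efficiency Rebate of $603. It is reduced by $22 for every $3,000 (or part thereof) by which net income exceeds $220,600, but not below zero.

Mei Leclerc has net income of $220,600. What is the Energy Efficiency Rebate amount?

Energy Efficiency Rebate: $220,600 is at or below the $220,600 threshold, so the full $603 applies.

$603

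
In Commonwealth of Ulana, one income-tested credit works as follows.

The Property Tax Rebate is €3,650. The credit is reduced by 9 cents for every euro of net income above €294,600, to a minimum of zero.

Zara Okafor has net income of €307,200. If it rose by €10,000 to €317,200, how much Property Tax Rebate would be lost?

€900

At €307,200 — 9% of the €12,600 excess over €294,600 is €1,134; credit = €3,650 − €1,134 = €2,516.
At €317,200 — 9% of the €22,600 excess over €294,600 is €2,034; credit = €3,650 − €2,034 = €1,616.
Lost: €2,516 − €1,616 = €900.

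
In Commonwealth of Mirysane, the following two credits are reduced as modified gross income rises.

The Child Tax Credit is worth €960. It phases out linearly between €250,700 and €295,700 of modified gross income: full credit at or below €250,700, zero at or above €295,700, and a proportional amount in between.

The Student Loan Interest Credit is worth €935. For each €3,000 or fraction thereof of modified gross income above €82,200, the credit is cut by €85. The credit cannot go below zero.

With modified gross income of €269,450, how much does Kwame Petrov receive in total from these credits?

Child Tax Credit: €269,450 is €18,750 into a €45,000 phase-out range, leaving 26,250/45,000 of the credit: €960 × 26,250/45,000 = €560.
Student Loan Interest Credit: income exceeds €82,200 by €187,250 → 63 increments × €85 = €5,355 ≥ base, so the credit is €0.
Total: €560 + €0 = €560.

€560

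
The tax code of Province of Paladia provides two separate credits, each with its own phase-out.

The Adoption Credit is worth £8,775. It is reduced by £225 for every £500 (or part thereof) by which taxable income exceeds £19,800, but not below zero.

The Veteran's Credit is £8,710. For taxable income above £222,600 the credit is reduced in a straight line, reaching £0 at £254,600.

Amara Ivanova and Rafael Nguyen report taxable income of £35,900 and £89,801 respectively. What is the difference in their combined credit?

Amara (£35,900): Adoption Credit: income exceeds £19,800 by £16,100, which is 33 full-or-partial £500 increments; reduction = 33 × £225 = £7,425, leaving £1,350. Veteran's Credit: £35,900 is at or below the £222,600 threshold, so the full £8,710 applies. total £1,350 + £8,710 = £10,060
Rafael (£89,801): Adoption Credit: income exceeds £19,800 by £70,001 → 141 increments × £225 = £31,725 ≥ base, so the credit is £0. Veteran's Credit: £89,801 is at or below the £222,600 threshold, so the full £8,710 applies. total £0 + £8,710 = £8,710
Difference: |£10,060 − £8,710| = £1,350.

£1,350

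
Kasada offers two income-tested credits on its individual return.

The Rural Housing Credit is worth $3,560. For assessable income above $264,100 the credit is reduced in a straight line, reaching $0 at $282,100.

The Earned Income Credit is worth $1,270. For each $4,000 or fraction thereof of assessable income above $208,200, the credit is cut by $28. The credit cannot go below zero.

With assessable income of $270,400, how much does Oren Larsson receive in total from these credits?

$3,136

Rural Housing Credit: $270,400 is $6,300 into a $18,000 phase-out range, leaving 11,700/18,000 of the credit: $3,560 × 11,700/18,000 = $2,314.
Earned Income Credit: income exceeds $208,200 by $62,200, which is 16 full-or-partial $4,000 increments; reduction = 16 × $28 = $448, leaving $822.
Total: $2,314 + $822 = $3,136.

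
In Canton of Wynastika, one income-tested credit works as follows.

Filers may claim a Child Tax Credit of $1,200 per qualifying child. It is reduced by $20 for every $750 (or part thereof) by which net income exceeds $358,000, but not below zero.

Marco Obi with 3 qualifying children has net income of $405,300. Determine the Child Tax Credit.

$2,320

Child Tax Credit: base = 3 × $1,200 = $3,600. income exceeds $358,000 by $47,300, which is 64 full-or-partial $750 increments; reduction = 64 × $20 = $1,280, leaving $2,320.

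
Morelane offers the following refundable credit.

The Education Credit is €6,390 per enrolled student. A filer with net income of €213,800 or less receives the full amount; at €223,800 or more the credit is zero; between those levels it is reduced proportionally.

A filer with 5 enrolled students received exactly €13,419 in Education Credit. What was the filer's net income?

Full credit = 5 × €6,390 = €31,950.
€13,419 is 13,419/31,950 of the full €31,950, so 18,531/31,950 of the €10,000 range has been used: income = €213,800 + €10,000 × 18,531/31,950 = €219,600.

€219,600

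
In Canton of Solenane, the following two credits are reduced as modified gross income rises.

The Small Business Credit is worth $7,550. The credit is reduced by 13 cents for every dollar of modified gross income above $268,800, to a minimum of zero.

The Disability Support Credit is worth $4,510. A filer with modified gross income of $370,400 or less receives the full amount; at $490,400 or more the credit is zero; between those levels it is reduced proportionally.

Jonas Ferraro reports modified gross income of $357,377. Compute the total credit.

Small Business Credit: 13% of the $88,577 excess over $268,800 is $11,515.01 ≥ base, so the credit is $0.
Disability Support Credit: $357,377 is at or below the $370,400 threshold, so the full $4,510 applies.
Total: $0 + $4,510 = $4,510.

$4,510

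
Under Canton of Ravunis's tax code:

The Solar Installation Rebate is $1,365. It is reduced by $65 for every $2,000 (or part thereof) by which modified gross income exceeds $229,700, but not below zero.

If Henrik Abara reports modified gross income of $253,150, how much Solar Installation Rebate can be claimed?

Solar Installation Rebate: income exceeds $229,700 by $23,450, which is 12 full-or-partial $2,000 increments; reduction = 12 × $65 = $780, leaving $585.

$585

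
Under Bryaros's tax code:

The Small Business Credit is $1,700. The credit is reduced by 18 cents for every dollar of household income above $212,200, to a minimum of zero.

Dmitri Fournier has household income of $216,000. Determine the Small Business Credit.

Small Business Credit: 18% of the $3,800 excess over $212,200 is $684; credit = $1,700 − $684 = $1,016.

$1,016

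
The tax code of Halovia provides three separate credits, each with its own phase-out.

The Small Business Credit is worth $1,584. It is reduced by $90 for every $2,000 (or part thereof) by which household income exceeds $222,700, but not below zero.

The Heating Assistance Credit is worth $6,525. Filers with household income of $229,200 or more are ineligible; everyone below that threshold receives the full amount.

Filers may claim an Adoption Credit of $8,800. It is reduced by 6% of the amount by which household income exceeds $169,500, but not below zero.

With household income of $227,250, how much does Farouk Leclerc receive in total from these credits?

$13,174

Small Business Credit: income exceeds $222,700 by $4,550, which is 3 full-or-partial $2,000 increments; reduction = 3 × $90 = $270, leaving $1,314.
Heating Assistance Credit: $227,250 is below the $229,200 cutoff, so the full $6,525 applies.
Adoption Credit: 6% of the $57,750 excess over $169,500 is $3,465; credit = $8,800 − $3,465 = $5,335.
Total: $1,314 + $6,525 + $5,335 = $13,174.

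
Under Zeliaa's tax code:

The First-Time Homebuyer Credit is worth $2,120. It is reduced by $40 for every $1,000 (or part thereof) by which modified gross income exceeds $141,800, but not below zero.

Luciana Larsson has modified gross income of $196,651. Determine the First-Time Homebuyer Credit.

First-Time Homebuyer Credit: income exceeds $141,800 by $54,851 → 55 increments × $40 = $2,200 ≥ base, so the credit is $0.

$0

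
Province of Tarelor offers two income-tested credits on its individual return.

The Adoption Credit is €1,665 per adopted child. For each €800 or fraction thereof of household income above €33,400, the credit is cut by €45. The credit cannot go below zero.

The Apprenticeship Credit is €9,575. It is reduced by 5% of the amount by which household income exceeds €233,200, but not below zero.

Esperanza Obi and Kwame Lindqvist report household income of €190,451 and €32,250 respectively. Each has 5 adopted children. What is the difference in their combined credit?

Esperanza (€190,451): Adoption Credit: base = 5 × €1,665 = €8,325. income exceeds €33,400 by €157,051 → 197 increments × €45 = €8,865 ≥ base, so the credit is €0. Apprenticeship Credit: €190,451 is at or below the €233,200 threshold, so the full €9,575 applies. total €0 + €9,575 = €9,575
Kwame (€32,250): Adoption Credit: base = 5 × €1,665 = €8,325. €32,250 is at or below the €33,400 threshold, so the full €8,325 applies. Apprenticeship Credit: €32,250 is at or below the €233,200 threshold, so the full €9,575 applies. total €8,325 + €9,575 = €17,900
Difference: |€9,575 − €17,900| = €8,325.

€8,325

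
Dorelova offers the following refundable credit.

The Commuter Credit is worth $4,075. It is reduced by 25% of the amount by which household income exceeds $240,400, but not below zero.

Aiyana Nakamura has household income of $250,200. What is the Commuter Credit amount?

$1,625

Commuter Credit: 25% of the $9,800 excess over $240,400 is $2,450; credit = $4,075 − $2,450 = $1,625.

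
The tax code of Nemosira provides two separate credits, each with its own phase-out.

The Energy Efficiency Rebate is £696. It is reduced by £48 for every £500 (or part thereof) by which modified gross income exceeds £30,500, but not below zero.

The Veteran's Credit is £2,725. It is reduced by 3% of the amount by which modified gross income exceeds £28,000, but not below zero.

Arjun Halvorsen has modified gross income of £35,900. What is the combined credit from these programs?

Energy Efficiency Rebate: income exceeds £30,500 by £5,400, which is 11 full-or-partial £500 increments; reduction = 11 × £48 = £528, leaving £168.
Veteran's Credit: 3% of the £7,900 excess over £28,000 is £237; credit = £2,725 − £237 = £2,488.
Total: £168 + £2,488 = £2,656.

£2,656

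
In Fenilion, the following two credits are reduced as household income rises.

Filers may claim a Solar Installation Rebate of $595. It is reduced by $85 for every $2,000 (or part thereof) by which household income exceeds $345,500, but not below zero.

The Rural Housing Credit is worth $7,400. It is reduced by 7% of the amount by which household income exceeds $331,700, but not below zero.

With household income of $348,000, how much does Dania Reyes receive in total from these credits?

Solar Installation Rebate: income exceeds $345,500 by $2,500, which is 2 full-or-partial $2,000 increments; reduction = 2 × $85 = $170, leaving $425.
Rural Housing Credit: 7% of the $16,300 excess over $331,700 is $1,141; credit = $7,400 − $1,141 = $6,259.
Total: $425 + $6,259 = $6,684.

$6,684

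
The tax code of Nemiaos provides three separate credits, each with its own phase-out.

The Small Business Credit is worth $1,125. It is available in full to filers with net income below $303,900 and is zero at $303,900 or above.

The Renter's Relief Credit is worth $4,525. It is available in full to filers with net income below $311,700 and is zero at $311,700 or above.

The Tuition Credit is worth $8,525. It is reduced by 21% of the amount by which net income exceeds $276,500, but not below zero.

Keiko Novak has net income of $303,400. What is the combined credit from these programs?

$8,526

Small Business Credit: $303,400 is below the $303,900 cutoff, so the full $1,125 applies.
Renter's Relief Credit: $303,400 is below the $311,700 cutoff, so the full $4,525 applies.
Tuition Credit: 21% of the $26,900 excess over $276,500 is $5,649; credit = $8,525 − $5,649 = $2,876.
Total: $1,125 + $4,525 + $2,876 = $8,526.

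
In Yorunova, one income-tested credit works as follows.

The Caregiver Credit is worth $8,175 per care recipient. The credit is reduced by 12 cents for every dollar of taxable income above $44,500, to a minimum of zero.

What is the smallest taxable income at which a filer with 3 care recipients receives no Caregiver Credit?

$248,875

Full credit = 3 × $8,175 = $24,525.
The credit falls by 12% of each dollar above $44,500, so it reaches zero when the excess is $24,525 / 12% = $204,375: income = $44,500 + $204,375 = $248,875.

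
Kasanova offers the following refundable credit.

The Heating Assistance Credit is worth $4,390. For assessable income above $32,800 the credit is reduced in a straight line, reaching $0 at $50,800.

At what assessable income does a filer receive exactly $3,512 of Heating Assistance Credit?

$36,400

$3,512 is 3,512/4,390 of the full $4,390, so 878/4,390 of the $18,000 range has been used: income = $32,800 + $18,000 × 878/4,390 = $36,400.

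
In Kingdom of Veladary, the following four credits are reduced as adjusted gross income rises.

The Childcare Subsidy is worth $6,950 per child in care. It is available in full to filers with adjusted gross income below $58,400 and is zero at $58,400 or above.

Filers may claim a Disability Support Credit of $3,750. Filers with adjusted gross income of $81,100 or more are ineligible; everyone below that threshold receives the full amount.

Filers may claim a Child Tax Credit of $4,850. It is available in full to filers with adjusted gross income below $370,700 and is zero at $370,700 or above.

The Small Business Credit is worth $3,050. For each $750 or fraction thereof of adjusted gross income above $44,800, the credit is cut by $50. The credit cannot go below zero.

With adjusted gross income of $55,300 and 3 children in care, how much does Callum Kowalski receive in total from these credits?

Childcare Subsidy: base = 3 × $6,950 = $20,850. $55,300 is below the $58,400 cutoff, so the full $20,850 applies.
Disability Support Credit: $55,300 is below the $81,100 cutoff, so the full $3,750 applies.
Child Tax Credit: $55,300 is below the $370,700 cutoff, so the full $4,850 applies.
Small Business Credit: income exceeds $44,800 by $10,500, which is 14 full-or-partial $750 increments; reduction = 14 × $50 = $700, leaving $2,350.
Total: $20,850 + $3,750 + $4,850 + $2,350 = $31,800.

$31,800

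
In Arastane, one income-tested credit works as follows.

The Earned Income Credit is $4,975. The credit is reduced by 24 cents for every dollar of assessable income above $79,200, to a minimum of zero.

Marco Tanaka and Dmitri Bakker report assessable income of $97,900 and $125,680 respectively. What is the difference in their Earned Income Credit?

$487

Marco ($97,900): Earned Income Credit: 24% of the $18,700 excess over $79,200 is $4,488; credit = $4,975 − $4,488 = $487.
Dmitri ($125,680): Earned Income Credit: 24% of the $46,480 excess over $79,200 is $11,155.20 ≥ base, so the credit is $0.
Difference: |$487 − $0| = $487.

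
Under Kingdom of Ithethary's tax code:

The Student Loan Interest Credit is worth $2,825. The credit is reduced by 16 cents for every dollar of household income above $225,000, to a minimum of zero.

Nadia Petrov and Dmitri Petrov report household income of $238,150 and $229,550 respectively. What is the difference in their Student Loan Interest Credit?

Nadia ($238,150): Student Loan Interest Credit: 16% of the $13,150 excess over $225,000 is $2,104; credit = $2,825 − $2,104 = $721.
Dmitri ($229,550): Student Loan Interest Credit: 16% of the $4,550 excess over $225,000 is $728; credit = $2,825 − $728 = $2,097.
Difference: |$721 − $2,097| = $1,376.

$1,376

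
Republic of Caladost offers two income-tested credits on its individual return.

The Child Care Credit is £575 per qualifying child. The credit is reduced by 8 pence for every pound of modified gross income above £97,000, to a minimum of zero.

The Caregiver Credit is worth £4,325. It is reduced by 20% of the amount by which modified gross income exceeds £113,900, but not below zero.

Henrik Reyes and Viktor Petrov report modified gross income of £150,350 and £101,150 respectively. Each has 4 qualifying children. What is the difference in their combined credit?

Henrik (£150,350): Child Care Credit: base = 4 × £575 = £2,300. 8% of the £53,350 excess over £97,000 is £4,268 ≥ base, so the credit is £0. Caregiver Credit: 20% of the £36,450 excess over £113,900 is £7,290 ≥ base, so the credit is £0. total £0 + £0 = £0
Viktor (£101,150): Child Care Credit: base = 4 × £575 = £2,300. 8% of the £4,150 excess over £97,000 is £332; credit = £2,300 − £332 = £1,968. Caregiver Credit: £101,150 is at or below the £113,900 threshold, so the full £4,325 applies. total £1,968 + £4,325 = £6,293
Difference: |£0 − £6,293| = £6,293.

£6,293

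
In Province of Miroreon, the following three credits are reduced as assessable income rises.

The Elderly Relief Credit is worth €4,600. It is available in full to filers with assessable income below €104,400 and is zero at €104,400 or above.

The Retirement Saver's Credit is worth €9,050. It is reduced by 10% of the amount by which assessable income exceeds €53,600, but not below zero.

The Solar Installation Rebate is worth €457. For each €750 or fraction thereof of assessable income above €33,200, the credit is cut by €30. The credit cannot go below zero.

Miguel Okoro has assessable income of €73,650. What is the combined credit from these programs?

€11,645

Elderly Relief Credit: €73,650 is below the €104,400 cutoff, so the full €4,600 applies.
Retirement Saver's Credit: 10% of the €20,050 excess over €53,600 is €2,005; credit = €9,050 − €2,005 = €7,045.
Solar Installation Rebate: income exceeds €33,200 by €40,450 → 54 increments × €30 = €1,620 ≥ base, so the credit is €0.
Total: €4,600 + €7,045 + €0 = €11,645.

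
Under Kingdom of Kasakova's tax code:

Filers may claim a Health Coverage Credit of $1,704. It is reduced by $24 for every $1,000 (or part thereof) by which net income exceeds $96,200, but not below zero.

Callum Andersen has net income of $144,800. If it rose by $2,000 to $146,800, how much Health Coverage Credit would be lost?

$48

At $144,800 — income exceeds $96,200 by $48,600, which is 49 full-or-partial $1,000 increments; reduction = 49 × $24 = $1,176, leaving $528.
At $146,800 — income exceeds $96,200 by $50,600, which is 51 full-or-partial $1,000 increments; reduction = 51 × $24 = $1,224, leaving $480.
Lost: $528 − $480 = $48.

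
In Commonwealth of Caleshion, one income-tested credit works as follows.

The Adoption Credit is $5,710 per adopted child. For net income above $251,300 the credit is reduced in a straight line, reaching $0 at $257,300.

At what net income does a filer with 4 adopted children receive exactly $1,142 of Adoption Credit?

Full credit = 4 × $5,710 = $22,840.
$1,142 is 1,142/22,840 of the full $22,840, so 21,698/22,840 of the $6,000 range has been used: income = $251,300 + $6,000 × 21,698/22,840 = $257,000.

$257,000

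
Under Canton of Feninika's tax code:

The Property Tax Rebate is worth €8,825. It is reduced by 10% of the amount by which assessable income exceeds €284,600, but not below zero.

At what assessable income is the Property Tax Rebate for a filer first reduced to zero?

The credit falls by 10% of each euro above €284,600, so it reaches zero when the excess is €8,825 / 10% = €88,250: income = €284,600 + €88,250 = €372,850.

€372,850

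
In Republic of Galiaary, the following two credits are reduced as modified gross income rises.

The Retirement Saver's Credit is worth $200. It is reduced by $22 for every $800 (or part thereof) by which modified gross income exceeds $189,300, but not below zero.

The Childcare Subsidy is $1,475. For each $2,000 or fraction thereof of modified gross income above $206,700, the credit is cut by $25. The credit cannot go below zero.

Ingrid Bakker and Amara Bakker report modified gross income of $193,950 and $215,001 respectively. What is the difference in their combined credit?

$193

Ingrid ($193,950): Retirement Saver's Credit: income exceeds $189,300 by $4,650, which is 6 full-or-partial $800 increments; reduction = 6 × $22 = $132, leaving $68. Childcare Subsidy: $193,950 is at or below the $206,700 threshold, so the full $1,475 applies. total $68 + $1,475 = $1,543
Amara ($215,001): Retirement Saver's Credit: income exceeds $189,300 by $25,701 → 33 increments × $22 = $726 ≥ base, so the credit is $0. Childcare Subsidy: income exceeds $206,700 by $8,301, which is 5 full-or-partial $2,000 increments; reduction = 5 × $25 = $125, leaving $1,350. total $0 + $1,350 = $1,350
Difference: |$1,543 − $1,350| = $193.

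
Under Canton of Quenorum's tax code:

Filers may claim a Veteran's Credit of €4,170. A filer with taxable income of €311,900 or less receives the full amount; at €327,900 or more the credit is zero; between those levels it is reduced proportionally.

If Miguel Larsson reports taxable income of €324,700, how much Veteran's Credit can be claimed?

€834

Veteran's Credit: €324,700 is €12,800 into a €16,000 phase-out range, leaving 3,200/16,000 of the credit: €4,170 × 3,200/16,000 = €834.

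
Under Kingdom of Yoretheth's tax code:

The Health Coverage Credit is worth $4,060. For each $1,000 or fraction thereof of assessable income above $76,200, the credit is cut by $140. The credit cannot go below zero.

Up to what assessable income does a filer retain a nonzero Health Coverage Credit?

After 28 increments the reduction is 28 × $140 = $3,920, leaving $140; one more increment wipes it out. Increment 28 ends at excess 28 × $1,000 = $28,000, so the highest qualifying income is $76,200 + $28,000 = $104,200.

$104,200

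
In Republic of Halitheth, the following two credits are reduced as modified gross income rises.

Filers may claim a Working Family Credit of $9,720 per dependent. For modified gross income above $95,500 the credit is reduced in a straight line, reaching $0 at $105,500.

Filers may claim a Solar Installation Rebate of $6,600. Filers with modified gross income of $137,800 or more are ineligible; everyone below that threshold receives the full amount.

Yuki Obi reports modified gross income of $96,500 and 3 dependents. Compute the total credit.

$32,844

Working Family Credit: base = 3 × $9,720 = $29,160. $96,500 is $1,000 into a $10,000 phase-out range, leaving 9,000/10,000 of the credit: $29,160 × 9,000/10,000 = $26,244.
Solar Installation Rebate: $96,500 is below the $137,800 cutoff, so the full $6,600 applies.
Total: $26,244 + $6,600 = $32,844.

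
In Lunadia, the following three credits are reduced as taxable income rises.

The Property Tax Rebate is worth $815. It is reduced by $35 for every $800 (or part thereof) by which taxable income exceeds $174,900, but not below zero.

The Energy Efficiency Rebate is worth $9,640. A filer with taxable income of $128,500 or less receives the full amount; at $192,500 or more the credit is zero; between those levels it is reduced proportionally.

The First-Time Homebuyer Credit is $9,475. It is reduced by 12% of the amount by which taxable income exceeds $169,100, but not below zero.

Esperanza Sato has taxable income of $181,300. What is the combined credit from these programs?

Property Tax Rebate: income exceeds $174,900 by $6,400, which is 8 full-or-partial $800 increments; reduction = 8 × $35 = $280, leaving $535.
Energy Efficiency Rebate: $181,300 is $52,800 into a $64,000 phase-out range, leaving 11,200/64,000 of the credit: $9,640 × 11,200/64,000 = $1,687.
First-Time Homebuyer Credit: 12% of the $12,200 excess over $169,100 is $1,464; credit = $9,475 − $1,464 = $8,011.
Total: $535 + $1,687 + $8,011 = $10,233.

$10,233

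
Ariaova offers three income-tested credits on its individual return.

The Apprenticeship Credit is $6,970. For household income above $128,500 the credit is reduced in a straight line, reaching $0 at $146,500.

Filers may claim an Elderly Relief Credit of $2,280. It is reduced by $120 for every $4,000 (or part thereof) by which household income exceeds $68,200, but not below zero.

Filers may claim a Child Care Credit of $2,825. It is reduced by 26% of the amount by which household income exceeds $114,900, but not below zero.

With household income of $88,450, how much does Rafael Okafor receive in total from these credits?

$11,355

Apprenticeship Credit: $88,450 is at or below the $128,500 threshold, so the full $6,970 applies.
Elderly Relief Credit: income exceeds $68,200 by $20,250, which is 6 full-or-partial $4,000 increments; reduction = 6 × $120 = $720, leaving $1,560.
Child Care Credit: $88,450 is at or below the $114,900 threshold, so the full $2,825 applies.
Total: $6,970 + $1,560 + $2,825 = $11,355.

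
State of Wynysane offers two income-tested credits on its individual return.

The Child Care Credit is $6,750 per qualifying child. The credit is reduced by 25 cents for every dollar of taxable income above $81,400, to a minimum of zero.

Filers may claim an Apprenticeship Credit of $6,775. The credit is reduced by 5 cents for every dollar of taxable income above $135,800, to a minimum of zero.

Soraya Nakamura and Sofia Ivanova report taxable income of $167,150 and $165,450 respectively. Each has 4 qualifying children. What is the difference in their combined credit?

Soraya ($167,150): Child Care Credit: base = 4 × $6,750 = $27,000. 25% of the $85,750 excess over $81,400 is $21,437.50; credit = $27,000 − $21,437.50 = $5,562.50. Apprenticeship Credit: 5% of the $31,350 excess over $135,800 is $1,567.50; credit = $6,775 − $1,567.50 = $5,207.50. total $5,562.50 + $5,207.50 = $10,770
Sofia ($165,450): Child Care Credit: base = 4 × $6,750 = $27,000. 25% of the $84,050 excess over $81,400 is $21,012.50; credit = $27,000 − $21,012.50 = $5,987.50. Apprenticeship Credit: 5% of the $29,650 excess over $135,800 is $1,482.50; credit = $6,775 − $1,482.50 = $5,292.50. total $5,987.50 + $5,292.50 = $11,280
Difference: |$10,770 − $11,280| = $510.

$510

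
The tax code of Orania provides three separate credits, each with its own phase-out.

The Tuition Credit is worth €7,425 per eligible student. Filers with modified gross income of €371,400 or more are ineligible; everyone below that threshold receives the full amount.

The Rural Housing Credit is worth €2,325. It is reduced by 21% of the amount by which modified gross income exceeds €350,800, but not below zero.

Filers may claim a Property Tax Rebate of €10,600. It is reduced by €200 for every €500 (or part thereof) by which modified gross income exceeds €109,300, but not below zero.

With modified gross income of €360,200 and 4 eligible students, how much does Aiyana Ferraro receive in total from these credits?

€30,051

Tuition Credit: base = 4 × €7,425 = €29,700. €360,200 is below the €371,400 cutoff, so the full €29,700 applies.
Rural Housing Credit: 21% of the €9,400 excess over €350,800 is €1,974; credit = €2,325 − €1,974 = €351.
Property Tax Rebate: income exceeds €109,300 by €250,900 → 502 increments × €200 = €100,400 ≥ base, so the credit is €0.
Total: €29,700 + €351 + €0 = €30,051.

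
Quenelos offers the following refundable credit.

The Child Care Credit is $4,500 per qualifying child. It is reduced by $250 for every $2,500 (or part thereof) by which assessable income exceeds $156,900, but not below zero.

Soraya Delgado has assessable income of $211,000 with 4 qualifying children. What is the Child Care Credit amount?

Child Care Credit: base = 4 × $4,500 = $18,000. income exceeds $156,900 by $54,100, which is 22 full-or-partial $2,500 increments; reduction = 22 × $250 = $5,500, leaving $12,500.

$12,500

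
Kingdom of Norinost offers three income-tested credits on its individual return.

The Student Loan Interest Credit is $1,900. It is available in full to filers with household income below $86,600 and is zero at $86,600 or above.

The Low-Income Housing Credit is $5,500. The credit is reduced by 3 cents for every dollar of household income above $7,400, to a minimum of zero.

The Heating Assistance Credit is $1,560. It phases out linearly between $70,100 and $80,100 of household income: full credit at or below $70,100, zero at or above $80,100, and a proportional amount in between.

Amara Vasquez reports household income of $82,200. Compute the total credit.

$5,156

Student Loan Interest Credit: $82,200 is below the $86,600 cutoff, so the full $1,900 applies.
Low-Income Housing Credit: 3% of the $74,800 excess over $7,400 is $2,244; credit = $5,500 − $2,244 = $3,256.
Heating Assistance Credit: $82,200 is at or above $80,100, so the credit is $0.
Total: $1,900 + $3,256 + $0 = $5,156.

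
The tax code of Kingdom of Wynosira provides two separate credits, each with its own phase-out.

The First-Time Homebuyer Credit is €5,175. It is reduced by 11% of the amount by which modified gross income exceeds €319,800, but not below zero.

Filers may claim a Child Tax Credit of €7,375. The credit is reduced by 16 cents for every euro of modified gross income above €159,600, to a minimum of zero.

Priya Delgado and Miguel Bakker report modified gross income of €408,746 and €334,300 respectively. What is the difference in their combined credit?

Priya (€408,746): First-Time Homebuyer Credit: 11% of the €88,946 excess over €319,800 is €9,784.06 ≥ base, so the credit is €0. Child Tax Credit: 16% of the €249,146 excess over €159,600 is €39,863.36 ≥ base, so the credit is €0. total €0 + €0 = €0
Miguel (€334,300): First-Time Homebuyer Credit: 11% of the €14,500 excess over €319,800 is €1,595; credit = €5,175 − €1,595 = €3,580. Child Tax Credit: 16% of the €174,700 excess over €159,600 is €27,952 ≥ base, so the credit is €0. total €3,580 + €0 = €3,580
Difference: |€0 − €3,580| = €3,580.

€3,580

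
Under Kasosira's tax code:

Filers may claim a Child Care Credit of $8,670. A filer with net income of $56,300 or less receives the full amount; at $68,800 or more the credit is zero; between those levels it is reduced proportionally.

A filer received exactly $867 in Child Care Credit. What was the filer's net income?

$867 is 867/8,670 of the full $8,670, so 7,803/8,670 of the $12,500 range has been used: income = $56,300 + $12,500 × 7,803/8,670 = $67,550.

$67,550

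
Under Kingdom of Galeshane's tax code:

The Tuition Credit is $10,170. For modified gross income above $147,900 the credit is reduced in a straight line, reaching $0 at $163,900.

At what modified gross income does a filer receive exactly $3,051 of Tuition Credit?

$3,051 is 3,051/10,170 of the full $10,170, so 7,119/10,170 of the $16,000 range has been used: income = $147,900 + $16,000 × 7,119/10,170 = $159,100.

$159,100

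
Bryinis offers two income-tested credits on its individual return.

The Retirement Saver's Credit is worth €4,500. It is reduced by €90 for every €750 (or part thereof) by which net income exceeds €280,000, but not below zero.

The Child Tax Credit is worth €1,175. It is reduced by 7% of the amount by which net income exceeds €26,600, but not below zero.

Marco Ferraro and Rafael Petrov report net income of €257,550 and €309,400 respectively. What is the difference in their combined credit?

Marco (€257,550): Retirement Saver's Credit: €257,550 is at or below the €280,000 threshold, so the full €4,500 applies. Child Tax Credit: 7% of the €230,950 excess over €26,600 is €16,166.50 ≥ base, so the credit is €0. total €4,500 + €0 = €4,500
Rafael (€309,400): Retirement Saver's Credit: income exceeds €280,000 by €29,400, which is 40 full-or-partial €750 increments; reduction = 40 × €90 = €3,600, leaving €900. Child Tax Credit: 7% of the €282,800 excess over €26,600 is €19,796 ≥ base, so the credit is €0. total €900 + €0 = €900
Difference: |€4,500 − €900| = €3,600.

€3,600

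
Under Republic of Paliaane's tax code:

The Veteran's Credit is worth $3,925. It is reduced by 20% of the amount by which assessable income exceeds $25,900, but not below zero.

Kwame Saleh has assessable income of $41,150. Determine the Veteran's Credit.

$875

Veteran's Credit: 20% of the $15,250 excess over $25,900 is $3,050; credit = $3,925 − $3,050 = $875.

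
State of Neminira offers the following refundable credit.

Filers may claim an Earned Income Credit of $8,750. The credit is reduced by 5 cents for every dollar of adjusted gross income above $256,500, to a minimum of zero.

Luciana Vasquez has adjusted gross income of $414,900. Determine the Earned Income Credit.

Earned Income Credit: 5% of the $158,400 excess over $256,500 is $7,920; credit = $8,750 − $7,920 = $830.

$830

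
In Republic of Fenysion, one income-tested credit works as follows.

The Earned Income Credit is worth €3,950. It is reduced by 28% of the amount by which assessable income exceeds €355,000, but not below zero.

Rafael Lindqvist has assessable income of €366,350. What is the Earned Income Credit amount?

€772

Earned Income Credit: 28% of the €11,350 excess over €355,000 is €3,178; credit = €3,950 − €3,178 = €772.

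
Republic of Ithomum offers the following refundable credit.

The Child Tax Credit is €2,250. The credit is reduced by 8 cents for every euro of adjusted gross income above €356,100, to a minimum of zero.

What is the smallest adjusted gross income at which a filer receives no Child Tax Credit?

€384,225

The credit falls by 8% of each euro above €356,100, so it reaches zero when the excess is €2,250 / 8% = €28,125: income = €356,100 + €28,125 = €384,225.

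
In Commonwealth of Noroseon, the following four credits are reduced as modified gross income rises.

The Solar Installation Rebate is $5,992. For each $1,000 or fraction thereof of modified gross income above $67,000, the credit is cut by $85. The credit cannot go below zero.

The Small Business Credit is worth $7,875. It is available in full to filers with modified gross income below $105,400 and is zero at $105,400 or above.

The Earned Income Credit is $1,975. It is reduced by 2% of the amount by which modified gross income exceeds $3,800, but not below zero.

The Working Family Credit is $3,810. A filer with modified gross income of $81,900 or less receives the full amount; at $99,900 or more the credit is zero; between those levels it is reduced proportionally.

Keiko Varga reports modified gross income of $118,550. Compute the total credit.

Solar Installation Rebate: income exceeds $67,000 by $51,550, which is 52 full-or-partial $1,000 increments; reduction = 52 × $85 = $4,420, leaving $1,572.
Small Business Credit: $118,550 meets or exceeds the $105,400 cutoff, so the credit is $0.
Earned Income Credit: 2% of the $114,750 excess over $3,800 is $2,295 ≥ base, so the credit is $0.
Working Family Credit: $118,550 is at or above $99,900, so the credit is $0.
Total: $1,572 + $0 + $0 + $0 = $1,572.

$1,572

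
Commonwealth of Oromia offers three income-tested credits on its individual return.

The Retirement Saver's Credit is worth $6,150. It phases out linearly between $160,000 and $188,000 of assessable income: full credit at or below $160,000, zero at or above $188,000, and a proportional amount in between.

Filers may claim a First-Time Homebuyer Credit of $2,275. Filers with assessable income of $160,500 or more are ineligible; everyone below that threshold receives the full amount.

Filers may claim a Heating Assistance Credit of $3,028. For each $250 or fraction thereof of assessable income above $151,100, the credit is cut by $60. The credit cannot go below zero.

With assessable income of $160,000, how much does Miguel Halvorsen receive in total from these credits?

$9,293

Retirement Saver's Credit: $160,000 is at or below the $160,000 threshold, so the full $6,150 applies.
First-Time Homebuyer Credit: $160,000 is below the $160,500 cutoff, so the full $2,275 applies.
Heating Assistance Credit: income exceeds $151,100 by $8,900, which is 36 full-or-partial $250 increments; reduction = 36 × $60 = $2,160, leaving $868.
Total: $6,150 + $2,275 + $868 = $9,293.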